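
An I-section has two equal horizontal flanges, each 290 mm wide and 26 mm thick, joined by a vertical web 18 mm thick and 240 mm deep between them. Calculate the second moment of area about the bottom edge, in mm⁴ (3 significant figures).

I_base ≈ 7.02 × 10⁸ mm⁴

Split into non-overlapping primitives; take the origin at the lower-left of the bounding box.
Bottom flange: 290 × 26, A = 7 540 mm², y = 13 mm, Ī = 424 753 mm⁴.
Web: 18 × 240, A = 4 320 mm², y = 146 mm, Ī = 20 736 000 mm⁴.
Top flange: 290 × 26, A = 7 540 mm², y = 279 mm, Ī = 424 753 mm⁴.
Transfer each piece to the base of the section using Ī + A·d² with d = y − 0:
  bottom flange: d = 13 mm → contributes +1 699 013 mm⁴
  web: d = 146 mm → contributes +112 821 120 mm⁴
  top flange: d = 279 mm → contributes +587 345 893 mm⁴
Total I = 701 866 027 mm⁴.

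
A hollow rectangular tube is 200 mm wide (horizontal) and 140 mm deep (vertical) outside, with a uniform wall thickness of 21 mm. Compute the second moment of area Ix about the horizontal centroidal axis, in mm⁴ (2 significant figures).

Split into non-overlapping primitives; take the origin at the lower-left of the bounding box.
Outer rectangle: 200 × 140, A = 28 000 mm², y = 70 mm, Ī = 45 733 333 mm⁴.
Inner void (subtracted): 158 × 98, A = 15 484 mm², y = 70 mm, Ī = 12 392 361 mm⁴.
By symmetry the centroid is at mid-height, ȳ = 70 mm.
All pieces are centred on the horizontal centroidal axis, so I = ΣĪ (holes subtracted) = 33 340 972 mm⁴.

Ix ≈ 3.3 × 10⁷ mm⁴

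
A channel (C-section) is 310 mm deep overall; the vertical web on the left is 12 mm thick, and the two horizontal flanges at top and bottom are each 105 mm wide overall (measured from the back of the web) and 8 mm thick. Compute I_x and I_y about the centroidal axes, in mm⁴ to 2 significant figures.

I_x ≈ 6.4 × 10⁷ mm⁴, I_y ≈ 4.0 × 10⁶ mm⁴

Split into non-overlapping primitives; take the origin at the lower-left of the bounding box.
Web: 12 × 310, A = 3 720 mm², y = 155 mm, Ī = 29 791 000 mm⁴.
Top flange (beyond web): 93 × 8, A = 744 mm², y = 306 mm, Ī = 3 968 mm⁴.
Bottom flange (beyond web): 93 × 8, A = 744 mm², y = 4 mm, Ī = 3 968 mm⁴.
By symmetry the centroid is at mid-height, ȳ = 155 mm.
Transfer each piece to the centroidal x-axis using Ī + A·d² with d = y − 155:
  web: d = 0 mm → contributes +29 791 000 mm⁴
  top flange (beyond web): d = 151 mm → contributes +16 967 912 mm⁴
  bottom flange (beyond web): d = -151 mm → contributes +16 967 912 mm⁴
Total I = 63 726 824 mm⁴.
For the y-axis: x̄ = 21 mm.
Repeating about the centroidal y-axis gives I_y = 4 046 616 mm⁴.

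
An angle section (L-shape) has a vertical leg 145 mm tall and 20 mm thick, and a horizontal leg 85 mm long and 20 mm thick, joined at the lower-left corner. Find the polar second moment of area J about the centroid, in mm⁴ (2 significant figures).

J ≈ 1.1 × 10⁷ mm⁴

Split into non-overlapping primitives; take the origin at the lower-left of the bounding box.
Vertical leg: 20 × 145, A = 2 900 mm², y = 72.5 mm, Ī = 5 081 042 mm⁴.
Horizontal leg (remainder): 65 × 20, A = 1 300 mm², y = 10 mm, Ī = 43 333 mm⁴.
Centroid: ȳ = ΣA·y / ΣA = 53.15 mm.
Transfer each piece to the centroidal x-axis using Ī + A·d² with d = y − 53.15:
  vertical leg: d = 19.35 mm → contributes +6 166 333 mm⁴
  horizontal leg (remainder): d = -43.15 mm → contributes +2 464 367 mm⁴
Total I = 8 630 699 mm⁴.
For the y-axis: x̄ = 23.15 mm.
Repeating about the centroidal y-axis gives I_y = 2 175 699 mm⁴.
Polar second moment: J = I_x + I_y = 10 806 399 mm⁴.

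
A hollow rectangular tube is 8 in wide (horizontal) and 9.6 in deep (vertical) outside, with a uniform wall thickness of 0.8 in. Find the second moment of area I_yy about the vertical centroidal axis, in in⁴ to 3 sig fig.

Decompose the section into non-overlapping parts with the origin at the bottom-left of its bounding rectangle.
Outer rectangle: 8 × 9.6, A = 76.8 in², x = 4 in, Ī = 409.6 in⁴.
Inner void (subtracted): 6.4 × 8, A = 51.2 in², x = 4 in, Ī = 174.76 in⁴.
By symmetry the centroid is at mid-width, x̄ = 4 in.
All pieces are centred on the vertical centroidal axis, so I = ΣĪ (holes subtracted) = 234.84 in⁴.

I_yy ≈ 235 in⁴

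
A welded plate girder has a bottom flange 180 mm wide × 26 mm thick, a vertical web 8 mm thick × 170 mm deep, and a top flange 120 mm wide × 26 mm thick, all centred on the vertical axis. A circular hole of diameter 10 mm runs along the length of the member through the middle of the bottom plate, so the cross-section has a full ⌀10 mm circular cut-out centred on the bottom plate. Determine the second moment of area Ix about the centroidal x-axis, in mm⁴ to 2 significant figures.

Split into non-overlapping primitives; take the origin at the lower-left of the bounding box.
Bottom plate: 180 × 26, A = 4 680 mm², y = 13 mm, Ī = 263 640 mm⁴.
Web plate: 8 × 170, A = 1 360 mm², y = 111 mm, Ī = 3 275 333 mm⁴.
Top plate: 120 × 26, A = 3 120 mm², y = 209 mm, Ī = 175 760 mm⁴.
Hole (subtracted): ⌀10, A = 78.54 mm², y = 13 mm, Ī = 490.9 mm⁴.
Centroid: ȳ = ΣA·y / ΣA = 95.01 mm.
Transfer each piece to the centroidal x-axis using Ī + A·d² with d = y − 95.01:
  bottom plate: d = -82.01 mm → contributes +31 742 125 mm⁴
  web plate: d = 15.99 mm → contributes +3 622 917 mm⁴
  top plate: d = 114 mm → contributes +40 713 860 mm⁴
  hole: d = -82.01 mm → contributes −528 763 mm⁴
Total I = 75 550 139 mm⁴.

Ix ≈ 7.6 × 10⁷ mm⁴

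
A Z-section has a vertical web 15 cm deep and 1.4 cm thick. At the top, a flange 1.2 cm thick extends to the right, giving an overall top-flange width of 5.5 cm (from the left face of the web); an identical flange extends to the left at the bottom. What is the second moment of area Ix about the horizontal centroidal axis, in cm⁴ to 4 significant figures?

Split into non-overlapping primitives; take the origin at the lower-left of the bounding box.
Web: 1.4 × 15, A = 21 cm², y = 7.5 cm, Ī = 393.75 cm⁴.
Top flange (beyond web): 4.1 × 1.2, A = 4.92 cm², y = 14.4 cm, Ī = 0.5904 cm⁴.
Bottom flange (beyond web): 4.1 × 1.2, A = 4.92 cm², y = 0.6 cm, Ī = 0.5904 cm⁴.
Centroid: ȳ = ΣA·y / ΣA = 7.5 cm.
Transfer each piece to the horizontal centroidal axis using Ī + A·d² with d = y − 7.5:
  web: d = 0 cm → contributes +393.75 cm⁴
  top flange (beyond web): d = 6.9 cm → contributes +234.832 cm⁴
  bottom flange (beyond web): d = -6.9 cm → contributes +234.832 cm⁴
Total I = 863.413 cm⁴.

Ix ≈ 863.4 cm⁴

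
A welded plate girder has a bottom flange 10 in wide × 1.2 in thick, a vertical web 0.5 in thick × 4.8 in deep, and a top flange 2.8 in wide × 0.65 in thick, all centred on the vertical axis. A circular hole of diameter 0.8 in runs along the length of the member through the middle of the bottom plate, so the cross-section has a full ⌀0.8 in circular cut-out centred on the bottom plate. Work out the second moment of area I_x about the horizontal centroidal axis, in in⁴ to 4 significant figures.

Treat the section as a set of non-overlapping primitives; coordinates are from the bounding-box lower-left.
Bottom plate: 10 × 1.2, A = 12 in², y = 0.6 in, Ī = 1.44 in⁴.
Web plate: 0.5 × 4.8, A = 2.4 in², y = 3.6 in, Ī = 4.608 in⁴.
Top plate: 2.8 × 0.65, A = 1.82 in², y = 6.325 in, Ī = 0.0640792 in⁴.
Hole (subtracted): ⌀0.8, A = 0.502655 in², y = 0.6 in, Ī = 0.0201062 in⁴.
Centroid: ȳ = ΣA·y / ΣA = 1.72102 in.
Transfer each piece to the horizontal centroidal axis using Ī + A·d² with d = y − 1.72102:
  bottom plate: d = -1.12102 in → contributes +16.5203 in⁴
  web plate: d = 1.87898 in → contributes +13.0813 in⁴
  top plate: d = 4.60398 in → contributes +38.6419 in⁴
  hole: d = -1.12102 in → contributes −0.651788 in⁴
Total I = 67.5918 in⁴.

I_x ≈ 67.59 in⁴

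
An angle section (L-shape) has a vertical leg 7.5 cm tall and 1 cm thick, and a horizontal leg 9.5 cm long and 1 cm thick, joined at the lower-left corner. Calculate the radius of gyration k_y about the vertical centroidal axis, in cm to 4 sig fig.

Treat the section as a set of non-overlapping primitives; coordinates are from the bounding-box lower-left.
Vertical leg: 1 × 7.5, A = 7.5 cm², x = 0.5 cm, Ī = 0.625 cm⁴.
Horizontal leg (remainder): 8.5 × 1, A = 8.5 cm², x = 5.25 cm, Ī = 51.1771 cm⁴.
Centroid: x̄ = ΣA·x / ΣA = 3.02344 cm.
Transfer each piece to the vertical centroidal axis using Ī + A·d² with d = x − 3.02344:
  vertical leg: d = -2.52344 cm → contributes +48.383 cm⁴
  horizontal leg (remainder): d = 2.22656 cm → contributes +93.3165 cm⁴
Total I = 141.7 cm⁴.
Radius of gyration: k = √(I/A) = √(141.7 / 16) = 2.97594 cm.

k_y ≈ 2.976 cm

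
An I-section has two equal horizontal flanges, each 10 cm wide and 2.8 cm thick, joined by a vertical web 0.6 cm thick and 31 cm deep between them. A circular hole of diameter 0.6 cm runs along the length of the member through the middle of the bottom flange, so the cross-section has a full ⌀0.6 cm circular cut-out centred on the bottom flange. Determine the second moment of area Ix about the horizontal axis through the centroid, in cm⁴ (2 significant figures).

Ix ≈ 1.7 × 10⁴ cm⁴

Break the section into simple shapes (no overlaps), measuring from the bottom-left corner of the bounding box.
Bottom flange: 10 × 2.8, A = 28 cm², y = 1.4 cm, Ī = 18.29 cm⁴.
Web: 0.6 × 31, A = 18.6 cm², y = 18.3 cm, Ī = 1 490 cm⁴.
Top flange: 10 × 2.8, A = 28 cm², y = 35.2 cm, Ī = 18.29 cm⁴.
Hole (subtracted): ⌀0.6, A = 0.2827 cm², y = 1.4 cm, Ī = 0.006362 cm⁴.
Centroid: ȳ = ΣA·y / ΣA = 18.36 cm.
Transfer each piece to the horizontal axis through the centroid using Ī + A·d² with d = y − 18.36:
  bottom flange: d = -16.96 cm → contributes +8 076 cm⁴
  web: d = -0.0643 cm → contributes +1 490 cm⁴
  top flange: d = 16.84 cm → contributes +7 955 cm⁴
  hole: d = -16.96 cm → contributes −81.38 cm⁴
Total I = 17 439 cm⁴.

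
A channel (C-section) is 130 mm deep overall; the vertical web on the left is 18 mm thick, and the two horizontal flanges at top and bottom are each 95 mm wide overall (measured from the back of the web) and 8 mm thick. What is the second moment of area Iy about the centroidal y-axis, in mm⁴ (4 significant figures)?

Split into non-overlapping primitives; take the origin at the lower-left of the bounding box.
Web: 18 × 130, A = 2 340 mm², x = 9 mm, Ī = 63 180 mm⁴.
Top flange (beyond web): 77 × 8, A = 616 mm², x = 56.5 mm, Ī = 304 355 mm⁴.
Bottom flange (beyond web): 77 × 8, A = 616 mm², x = 56.5 mm, Ī = 304 355 mm⁴.
Centroid: x̄ = ΣA·x / ΣA = 25.383 mm.
Transfer each piece to the centroidal y-axis using Ī + A·d² with d = x − 25.383:
  web: d = -16.383 mm → contributes +691 241 mm⁴
  top flange (beyond web): d = 31.117 mm → contributes +900 809 mm⁴
  bottom flange (beyond web): d = 31.117 mm → contributes +900 809 mm⁴
Total I = 2 492 859 mm⁴.

Iy ≈ 2.493 × 10⁶ mm⁴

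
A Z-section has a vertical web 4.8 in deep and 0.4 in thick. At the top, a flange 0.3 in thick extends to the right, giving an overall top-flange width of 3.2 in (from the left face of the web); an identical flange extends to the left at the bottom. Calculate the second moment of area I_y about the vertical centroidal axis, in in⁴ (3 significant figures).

Break the section into simple shapes (no overlaps), measuring from the bottom-left corner of the bounding box.
Web: 0.4 × 4.8, A = 1.92 in², x = 3 in, Ī = 0.0256 in⁴.
Top flange (beyond web): 2.8 × 0.3, A = 0.84 in², x = 4.6 in, Ī = 0.5488 in⁴.
Bottom flange (beyond web): 2.8 × 0.3, A = 0.84 in², x = 1.4 in, Ī = 0.5488 in⁴.
Centroid: x̄ = ΣA·x / ΣA = 3 in.
Transfer each piece to the vertical centroidal axis using Ī + A·d² with d = x − 3:
  web: d = 0 in → contributes +0.0256 in⁴
  top flange (beyond web): d = 1.6 in → contributes +2.6992 in⁴
  bottom flange (beyond web): d = -1.6 in → contributes +2.6992 in⁴
Total I = 5.424 in⁴.

I_y ≈ 5.42 in⁴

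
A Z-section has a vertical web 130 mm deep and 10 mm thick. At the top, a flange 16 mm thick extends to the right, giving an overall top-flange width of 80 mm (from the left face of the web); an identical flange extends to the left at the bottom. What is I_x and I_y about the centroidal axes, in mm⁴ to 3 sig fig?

Break the section into simple shapes (no overlaps), measuring from the bottom-left corner of the bounding box.
Web: 10 × 130, A = 1 300 mm², y = 65 mm, Ī = 1 830 833 mm⁴.
Top flange (beyond web): 70 × 16, A = 1 120 mm², y = 122 mm, Ī = 23 893 mm⁴.
Bottom flange (beyond web): 70 × 16, A = 1 120 mm², y = 8 mm, Ī = 23 893 mm⁴.
Centroid: ȳ = ΣA·y / ΣA = 65 mm.
Transfer each piece to the centroidal x-axis using Ī + A·d² with d = y − 65:
  web: d = 0 mm → contributes +1 830 833 mm⁴
  top flange (beyond web): d = 57 mm → contributes +3 662 773 mm⁴
  bottom flange (beyond web): d = -57 mm → contributes +3 662 773 mm⁴
Total I = 9 156 380 mm⁴.
For the y-axis: x̄ = 75 mm.
Repeating about the centroidal y-axis gives I_y = 4 509 500 mm⁴.

I_x ≈ 9.16 × 10⁶ mm⁴, I_y ≈ 4.51 × 10⁶ mm⁴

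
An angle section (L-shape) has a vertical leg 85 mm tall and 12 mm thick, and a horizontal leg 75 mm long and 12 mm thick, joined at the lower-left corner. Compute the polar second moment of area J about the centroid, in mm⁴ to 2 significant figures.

Split into non-overlapping primitives; take the origin at the lower-left of the bounding box.
Vertical leg: 12 × 85, A = 1 020 mm², y = 42.5 mm, Ī = 614 125 mm⁴.
Horizontal leg (remainder): 63 × 12, A = 756 mm², y = 6 mm, Ī = 9 072 mm⁴.
Centroid: ȳ = ΣA·y / ΣA = 26.96 mm.
Transfer each piece to the centroidal x-axis using Ī + A·d² with d = y − 26.96:
  vertical leg: d = 15.54 mm → contributes +860 356 mm⁴
  horizontal leg (remainder): d = -20.96 mm → contributes +341 289 mm⁴
Total I = 1 201 646 mm⁴.
For the y-axis: x̄ = 21.96 mm.
Repeating about the centroidal y-axis gives I_y = 872 866 mm⁴.
Polar second moment: J = I_x + I_y = 2 074 511 mm⁴.

J ≈ 2.1 × 10⁶ mm⁴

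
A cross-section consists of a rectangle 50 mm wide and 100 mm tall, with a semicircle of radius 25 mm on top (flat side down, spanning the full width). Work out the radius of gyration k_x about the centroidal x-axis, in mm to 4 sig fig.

k_x ≈ 34.75 mm

Split into non-overlapping primitives; take the origin at the lower-left of the bounding box.
Rectangular body: 50 × 100, A = 5 000 mm², y = 50 mm, Ī = 4 166 667 mm⁴.
Semicircular cap: semicircle r = 25, A = 981.748 mm², y = 110.61 mm, Ī = 42873.8 mm⁴.
Centroid: ȳ = ΣA·y / ΣA = 59.9476 mm.
Transfer each piece to the centroidal x-axis using Ī + A·d² with d = y − 59.9476:
  rectangular body: d = -9.9476 mm → contributes +4 661 441 mm⁴
  semicircular cap: d = 50.6627 mm → contributes +2 562 737 mm⁴
Total I = 7 224 178 mm⁴.
Radius of gyration: k = √(I/A) = √(7 224 178 / 5981.75) = 34.752 mm.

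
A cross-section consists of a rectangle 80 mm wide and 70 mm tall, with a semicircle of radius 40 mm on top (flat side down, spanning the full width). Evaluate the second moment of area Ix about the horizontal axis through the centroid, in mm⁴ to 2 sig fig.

Ix ≈ 7.3 × 10⁶ mm⁴

Decompose the section into non-overlapping parts with the origin at the bottom-left of its bounding rectangle.
Rectangular body: 80 × 70, A = 5 600 mm², y = 35 mm, Ī = 2 286 667 mm⁴.
Semicircular cap: semicircle r = 40, A = 2 513 mm², y = 86.98 mm, Ī = 280 978 mm⁴.
Centroid: ȳ = ΣA·y / ΣA = 51.1 mm.
Transfer each piece to the horizontal axis through the centroid using Ī + A·d² with d = y − 51.1:
  rectangular body: d = -16.1 mm → contributes +3 738 410 mm⁴
  semicircular cap: d = 35.88 mm → contributes +3 515 709 mm⁴
Total I = 7 254 119 mm⁴.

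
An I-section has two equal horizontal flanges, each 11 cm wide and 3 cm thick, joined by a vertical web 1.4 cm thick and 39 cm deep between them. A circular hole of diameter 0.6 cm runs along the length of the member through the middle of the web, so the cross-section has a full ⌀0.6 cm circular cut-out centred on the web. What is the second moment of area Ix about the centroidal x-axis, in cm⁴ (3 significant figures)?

Ix ≈ 3.61 × 10⁴ cm⁴

Decompose the section into non-overlapping parts with the origin at the bottom-left of its bounding rectangle.
Bottom flange: 11 × 3, A = 33 cm², y = 1.5 cm, Ī = 24.75 cm⁴.
Web: 1.4 × 39, A = 54.6 cm², y = 22.5 cm, Ī = 6920.6 cm⁴.
Top flange: 11 × 3, A = 33 cm², y = 43.5 cm, Ī = 24.75 cm⁴.
Hole (subtracted): ⌀0.6, A = 0.28274 cm², y = 22.5 cm, Ī = 0.0063617 cm⁴.
By symmetry the centroid is at mid-height, ȳ = 22.5 cm.
Transfer each piece to the centroidal x-axis using Ī + A·d² with d = y − 22.5:
  bottom flange: d = -21 cm → contributes +14 578 cm⁴
  web: d = 0 cm → contributes +6920.6 cm⁴
  top flange: d = 21 cm → contributes +14 578 cm⁴
  hole: d = 0 cm → contributes −0.0063617 cm⁴
Total I = 36 076 cm⁴.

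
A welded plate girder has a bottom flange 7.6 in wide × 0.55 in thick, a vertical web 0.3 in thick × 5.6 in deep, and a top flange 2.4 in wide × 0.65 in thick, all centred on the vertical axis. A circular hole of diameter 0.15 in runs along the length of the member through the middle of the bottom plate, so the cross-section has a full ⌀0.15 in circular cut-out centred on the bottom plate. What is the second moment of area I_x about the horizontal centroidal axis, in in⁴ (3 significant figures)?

Split into non-overlapping primitives; take the origin at the lower-left of the bounding box.
Bottom plate: 7.6 × 0.55, A = 4.18 in², y = 0.275 in, Ī = 0.10537 in⁴.
Web plate: 0.3 × 5.6, A = 1.68 in², y = 3.35 in, Ī = 4.3904 in⁴.
Top plate: 2.4 × 0.65, A = 1.56 in², y = 6.475 in, Ī = 0.054925 in⁴.
Hole (subtracted): ⌀0.15, A = 0.017671 in², y = 0.275 in, Ī = 0.00002485 in⁴.
Centroid: ȳ = ΣA·y / ΣA = 2.2795 in.
Transfer each piece to the horizontal centroidal axis using Ī + A·d² with d = y − 2.2795:
  bottom plate: d = -2.0045 in → contributes +16.901 in⁴
  web plate: d = 1.0705 in → contributes +6.3156 in⁴
  top plate: d = 4.1955 in → contributes +27.514 in⁴
  hole: d = -2.0045 in → contributes −0.071029 in⁴
Total I = 50.66 in⁴.

I_x ≈ 50.7 in⁴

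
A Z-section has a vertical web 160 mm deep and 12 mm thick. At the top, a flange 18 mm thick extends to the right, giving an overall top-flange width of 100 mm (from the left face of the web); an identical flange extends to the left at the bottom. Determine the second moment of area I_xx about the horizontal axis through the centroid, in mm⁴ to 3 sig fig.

I_xx ≈ 2.02 × 10⁷ mm⁴

Break the section into simple shapes (no overlaps), measuring from the bottom-left corner of the bounding box.
Web: 12 × 160, A = 1 920 mm², y = 80 mm, Ī = 4 096 000 mm⁴.
Top flange (beyond web): 88 × 18, A = 1 584 mm², y = 151 mm, Ī = 42 768 mm⁴.
Bottom flange (beyond web): 88 × 18, A = 1 584 mm², y = 9 mm, Ī = 42 768 mm⁴.
Centroid: ȳ = ΣA·y / ΣA = 80 mm.
Transfer each piece to the horizontal axis through the centroid using Ī + A·d² with d = y − 80:
  web: d = 0 mm → contributes +4 096 000 mm⁴
  top flange (beyond web): d = 71 mm → contributes +8 027 712 mm⁴
  bottom flange (beyond web): d = -71 mm → contributes +8 027 712 mm⁴
Total I = 20 151 424 mm⁴.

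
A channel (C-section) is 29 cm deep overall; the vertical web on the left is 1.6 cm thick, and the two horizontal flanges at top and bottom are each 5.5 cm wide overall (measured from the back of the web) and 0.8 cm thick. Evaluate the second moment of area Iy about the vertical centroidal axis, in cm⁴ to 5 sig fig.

Iy ≈ 59.404 cm⁴

Split into non-overlapping primitives; take the origin at the lower-left of the bounding box.
Web: 1.6 × 29, A = 46.4 cm², x = 0.8 cm, Ī = 9.898667 cm⁴.
Top flange (beyond web): 3.9 × 0.8, A = 3.12 cm², x = 3.55 cm, Ī = 3.9546 cm⁴.
Bottom flange (beyond web): 3.9 × 0.8, A = 3.12 cm², x = 3.55 cm, Ī = 3.9546 cm⁴.
Centroid: x̄ = ΣA·x / ΣA = 1.125988 cm.
Transfer each piece to the vertical centroidal axis using Ī + A·d² with d = x − 1.125988:
  web: d = -0.3259878 cm → contributes +14.82951 cm⁴
  top flange (beyond web): d = 2.424012 cm → contributes +22.28721 cm⁴
  bottom flange (beyond web): d = 2.424012 cm → contributes +22.28721 cm⁴
Total I = 59.40392 cm⁴.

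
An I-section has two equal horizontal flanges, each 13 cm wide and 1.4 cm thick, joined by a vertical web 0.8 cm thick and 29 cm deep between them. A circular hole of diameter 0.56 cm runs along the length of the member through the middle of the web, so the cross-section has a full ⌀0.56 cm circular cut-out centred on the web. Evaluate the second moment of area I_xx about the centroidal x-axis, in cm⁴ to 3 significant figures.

I_xx ≈ 1.00 × 10⁴ cm⁴

Split into non-overlapping primitives; take the origin at the lower-left of the bounding box.
Bottom flange: 13 × 1.4, A = 18.2 cm², y = 0.7 cm, Ī = 2.9727 cm⁴.
Web: 0.8 × 29, A = 23.2 cm², y = 15.9 cm, Ī = 1625.9 cm⁴.
Top flange: 13 × 1.4, A = 18.2 cm², y = 31.1 cm, Ī = 2.9727 cm⁴.
Hole (subtracted): ⌀0.56, A = 0.2463 cm², y = 15.9 cm, Ī = 0.0048275 cm⁴.
By symmetry the centroid is at mid-height, ȳ = 15.9 cm.
Transfer each piece to the centroidal x-axis using Ī + A·d² with d = y − 15.9:
  bottom flange: d = -15.2 cm → contributes +4207.9 cm⁴
  web: d = 0 cm → contributes +1625.9 cm⁴
  top flange: d = 15.2 cm → contributes +4207.9 cm⁴
  hole: d = 0 cm → contributes −0.0048275 cm⁴
Total I = 10 042 cm⁴.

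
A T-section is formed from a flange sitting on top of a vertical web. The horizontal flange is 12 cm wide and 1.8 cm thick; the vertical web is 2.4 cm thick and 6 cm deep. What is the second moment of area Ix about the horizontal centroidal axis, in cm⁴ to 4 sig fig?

Break the section into simple shapes (no overlaps), measuring from the bottom-left corner of the bounding box.
Flange: 12 × 1.8, A = 21.6 cm², y = 6.9 cm, Ī = 5.832 cm⁴.
Web: 2.4 × 6, A = 14.4 cm², y = 3 cm, Ī = 43.2 cm⁴.
Centroid: ȳ = ΣA·y / ΣA = 5.34 cm.
Transfer each piece to the horizontal centroidal axis using Ī + A·d² with d = y − 5.34:
  flange: d = 1.56 cm → contributes +58.3978 cm⁴
  web: d = -2.34 cm → contributes +122.049 cm⁴
Total I = 180.446 cm⁴.

Ix ≈ 180.4 cm⁴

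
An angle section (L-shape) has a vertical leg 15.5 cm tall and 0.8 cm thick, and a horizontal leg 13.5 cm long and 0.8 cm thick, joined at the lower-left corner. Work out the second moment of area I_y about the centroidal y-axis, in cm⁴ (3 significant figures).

I_y ≈ 392 cm⁴

Treat the section as a set of non-overlapping primitives; coordinates are from the bounding-box lower-left.
Vertical leg: 0.8 × 15.5, A = 12.4 cm², x = 0.4 cm, Ī = 0.66133 cm⁴.
Horizontal leg (remainder): 12.7 × 0.8, A = 10.16 cm², x = 7.15 cm, Ī = 136.56 cm⁴.
Centroid: x̄ = ΣA·x / ΣA = 3.4399 cm.
Transfer each piece to the centroidal y-axis using Ī + A·d² with d = x − 3.4399:
  vertical leg: d = -3.0399 cm → contributes +115.25 cm⁴
  horizontal leg (remainder): d = 3.7101 cm → contributes +276.41 cm⁴
Total I = 391.66 cm⁴.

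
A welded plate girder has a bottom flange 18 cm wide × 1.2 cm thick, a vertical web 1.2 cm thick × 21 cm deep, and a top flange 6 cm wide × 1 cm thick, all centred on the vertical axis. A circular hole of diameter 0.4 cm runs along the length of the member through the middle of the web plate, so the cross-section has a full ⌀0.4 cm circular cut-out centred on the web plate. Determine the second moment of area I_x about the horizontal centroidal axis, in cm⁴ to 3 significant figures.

I_x ≈ 3740 cm⁴

Decompose the section into non-overlapping parts with the origin at the bottom-left of its bounding rectangle.
Bottom plate: 18 × 1.2, A = 21.6 cm², y = 0.6 cm, Ī = 2.592 cm⁴.
Web plate: 1.2 × 21, A = 25.2 cm², y = 11.7 cm, Ī = 926.1 cm⁴.
Top plate: 6 × 1, A = 6 cm², y = 22.7 cm, Ī = 0.5 cm⁴.
Hole (subtracted): ⌀0.4, A = 0.12566 cm², y = 11.7 cm, Ī = 0.0012566 cm⁴.
Centroid: ȳ = ΣA·y / ΣA = 8.4012 cm.
Transfer each piece to the horizontal centroidal axis using Ī + A·d² with d = y − 8.4012:
  bottom plate: d = -7.8012 cm → contributes +1317.2 cm⁴
  web plate: d = 3.2988 cm → contributes +1200.3 cm⁴
  top plate: d = 14.299 cm → contributes +1227.2 cm⁴
  hole: d = 3.2988 cm → contributes −1.3687 cm⁴
Total I = 3743.3 cm⁴.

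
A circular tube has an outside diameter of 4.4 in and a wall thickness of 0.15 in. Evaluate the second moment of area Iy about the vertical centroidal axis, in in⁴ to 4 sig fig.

Iy ≈ 4.528 in⁴

Break the section into simple shapes (no overlaps), measuring from the bottom-left corner of the bounding box.
Outer circle: ⌀4.4, A = 15.2053 in², x = 2.2 in, Ī = 18.3984 in⁴.
Bore (subtracted): ⌀4.1, A = 13.2025 in², x = 2.2 in, Ī = 13.8709 in⁴.
By symmetry the centroid is at mid-width, x̄ = 2.2 in.
All pieces are centred on the vertical centroidal axis, so I = ΣĪ (holes subtracted) = 4.5275 in⁴.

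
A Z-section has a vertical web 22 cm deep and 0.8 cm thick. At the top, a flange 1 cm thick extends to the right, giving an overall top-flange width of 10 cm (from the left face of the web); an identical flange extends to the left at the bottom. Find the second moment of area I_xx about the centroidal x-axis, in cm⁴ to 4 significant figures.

I_xx ≈ 2740 cm⁴

Treat the section as a set of non-overlapping primitives; coordinates are from the bounding-box lower-left.
Web: 0.8 × 22, A = 17.6 cm², y = 11 cm, Ī = 709.867 cm⁴.
Top flange (beyond web): 9.2 × 1, A = 9.2 cm², y = 21.5 cm, Ī = 0.766667 cm⁴.
Bottom flange (beyond web): 9.2 × 1, A = 9.2 cm², y = 0.5 cm, Ī = 0.766667 cm⁴.
Centroid: ȳ = ΣA·y / ΣA = 11 cm.
Transfer each piece to the centroidal x-axis using Ī + A·d² with d = y − 11:
  web: d = 0 cm → contributes +709.867 cm⁴
  top flange (beyond web): d = 10.5 cm → contributes +1015.07 cm⁴
  bottom flange (beyond web): d = -10.5 cm → contributes +1015.07 cm⁴
Total I = 2 740 cm⁴.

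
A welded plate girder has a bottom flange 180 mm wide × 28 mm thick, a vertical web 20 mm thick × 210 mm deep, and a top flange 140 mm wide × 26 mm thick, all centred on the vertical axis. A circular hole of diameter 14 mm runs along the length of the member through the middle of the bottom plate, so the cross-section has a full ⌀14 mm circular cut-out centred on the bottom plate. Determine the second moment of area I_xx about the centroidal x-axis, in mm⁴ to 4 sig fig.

I_xx ≈ 1.340 × 10⁸ mm⁴

Treat the section as a set of non-overlapping primitives; coordinates are from the bounding-box lower-left.
Bottom plate: 180 × 28, A = 5 040 mm², y = 14 mm, Ī = 329 280 mm⁴.
Web plate: 20 × 210, A = 4 200 mm², y = 133 mm, Ī = 15 435 000 mm⁴.
Top plate: 140 × 26, A = 3 640 mm², y = 251 mm, Ī = 205 053 mm⁴.
Hole (subtracted): ⌀14, A = 153.938 mm², y = 14 mm, Ī = 1885.74 mm⁴.
Centroid: ȳ = ΣA·y / ΣA = 121.062 mm.
Transfer each piece to the centroidal x-axis using Ī + A·d² with d = y − 121.062:
  bottom plate: d = -107.062 mm → contributes +58 099 330 mm⁴
  web plate: d = 11.9378 mm → contributes +16 033 548 mm⁴
  top plate: d = 129.938 mm → contributes +61 662 216 mm⁴
  hole: d = -107.062 mm → contributes −1 766 372 mm⁴
Total I = 134 028 722 mm⁴.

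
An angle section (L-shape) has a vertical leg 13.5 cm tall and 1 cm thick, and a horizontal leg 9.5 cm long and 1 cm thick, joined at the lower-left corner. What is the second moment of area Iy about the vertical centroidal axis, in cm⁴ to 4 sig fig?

Treat the section as a set of non-overlapping primitives; coordinates are from the bounding-box lower-left.
Vertical leg: 1 × 13.5, A = 13.5 cm², x = 0.5 cm, Ī = 1.125 cm⁴.
Horizontal leg (remainder): 8.5 × 1, A = 8.5 cm², x = 5.25 cm, Ī = 51.1771 cm⁴.
Centroid: x̄ = ΣA·x / ΣA = 2.33523 cm.
Transfer each piece to the vertical centroidal axis using Ī + A·d² with d = x − 2.33523:
  vertical leg: d = -1.83523 cm → contributes +46.5938 cm⁴
  horizontal leg (remainder): d = 2.91477 cm → contributes +123.392 cm⁴
Total I = 169.986 cm⁴.

Iy ≈ 170.0 cm⁴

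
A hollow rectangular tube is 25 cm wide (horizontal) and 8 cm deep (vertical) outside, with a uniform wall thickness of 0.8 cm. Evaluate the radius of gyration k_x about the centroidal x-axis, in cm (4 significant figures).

k_x ≈ 3.325 cm

Decompose the section into non-overlapping parts with the origin at the bottom-left of its bounding rectangle.
Outer rectangle: 25 × 8, A = 200 cm², y = 4 cm, Ī = 1066.67 cm⁴.
Inner void (subtracted): 23.4 × 6.4, A = 149.76 cm², y = 4 cm, Ī = 511.181 cm⁴.
By symmetry the centroid is at mid-height, ȳ = 4 cm.
All pieces are centred on the centroidal x-axis, so I = ΣĪ (holes subtracted) = 555.486 cm⁴.
Radius of gyration: k = √(I/A) = √(555.486 / 50.24) = 3.32515 cm.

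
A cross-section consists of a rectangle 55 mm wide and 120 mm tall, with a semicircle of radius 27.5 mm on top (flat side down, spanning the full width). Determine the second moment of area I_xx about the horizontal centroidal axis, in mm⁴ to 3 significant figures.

Decompose the section into non-overlapping parts with the origin at the bottom-left of its bounding rectangle.
Rectangular body: 55 × 120, A = 6 600 mm², y = 60 mm, Ī = 7 920 000 mm⁴.
Semicircular cap: semicircle r = 27.5, A = 1187.9 mm², y = 131.67 mm, Ī = 62 772 mm⁴.
Centroid: ȳ = ΣA·y / ΣA = 70.932 mm.
Transfer each piece to the horizontal centroidal axis using Ī + A·d² with d = y − 70.932:
  rectangular body: d = -10.932 mm → contributes +8 708 794 mm⁴
  semicircular cap: d = 60.739 mm → contributes +4 445 273 mm⁴
Total I = 13 154 067 mm⁴.

I_xx ≈ 1.32 × 10⁷ mm⁴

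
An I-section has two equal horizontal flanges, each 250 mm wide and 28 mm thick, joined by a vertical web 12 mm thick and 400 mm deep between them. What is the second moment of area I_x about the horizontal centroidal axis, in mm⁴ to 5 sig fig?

Split into non-overlapping primitives; take the origin at the lower-left of the bounding box.
Bottom flange: 250 × 28, A = 7 000 mm², y = 14 mm, Ī = 457333.3 mm⁴.
Web: 12 × 400, A = 4 800 mm², y = 228 mm, Ī = 64 000 000 mm⁴.
Top flange: 250 × 28, A = 7 000 mm², y = 442 mm, Ī = 457333.3 mm⁴.
By symmetry the centroid is at mid-height, ȳ = 228 mm.
Transfer each piece to the horizontal centroidal axis using Ī + A·d² with d = y − 228:
  bottom flange: d = -214 mm → contributes +321 029 333 mm⁴
  web: d = 0 mm → contributes +64 000 000 mm⁴
  top flange: d = 214 mm → contributes +321 029 333 mm⁴
Total I = 706 058 667 mm⁴.

I_x ≈ 7.0606 × 10⁸ mm⁴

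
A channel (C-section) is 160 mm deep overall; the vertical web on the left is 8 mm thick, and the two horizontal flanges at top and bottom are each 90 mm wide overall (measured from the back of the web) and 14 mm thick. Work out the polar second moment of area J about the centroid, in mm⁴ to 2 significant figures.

Break the section into simple shapes (no overlaps), measuring from the bottom-left corner of the bounding box.
Web: 8 × 160, A = 1 280 mm², y = 80 mm, Ī = 2 730 667 mm⁴.
Top flange (beyond web): 82 × 14, A = 1 148 mm², y = 153 mm, Ī = 18 751 mm⁴.
Bottom flange (beyond web): 82 × 14, A = 1 148 mm², y = 7 mm, Ī = 18 751 mm⁴.
By symmetry the centroid is at mid-height, ȳ = 80 mm.
Transfer each piece to the centroidal x-axis using Ī + A·d² with d = y − 80:
  web: d = 0 mm → contributes +2 730 667 mm⁴
  top flange (beyond web): d = 73 mm → contributes +6 136 443 mm⁴
  bottom flange (beyond web): d = -73 mm → contributes +6 136 443 mm⁴
Total I = 15 003 552 mm⁴.
For the y-axis: x̄ = 32.89 mm.
Repeating about the centroidal y-axis gives I_y = 2 957 567 mm⁴.
Polar second moment: J = I_x + I_y = 17 961 119 mm⁴.

J ≈ 1.8 × 10⁷ mm⁴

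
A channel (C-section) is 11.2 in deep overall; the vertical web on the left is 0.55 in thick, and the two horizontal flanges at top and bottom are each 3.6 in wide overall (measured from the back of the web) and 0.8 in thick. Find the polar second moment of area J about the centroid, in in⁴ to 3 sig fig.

Decompose the section into non-overlapping parts with the origin at the bottom-left of its bounding rectangle.
Web: 0.55 × 11.2, A = 6.16 in², y = 5.6 in, Ī = 64.393 in⁴.
Top flange (beyond web): 3.05 × 0.8, A = 2.44 in², y = 10.8 in, Ī = 0.13013 in⁴.
Bottom flange (beyond web): 3.05 × 0.8, A = 2.44 in², y = 0.4 in, Ī = 0.13013 in⁴.
By symmetry the centroid is at mid-height, ȳ = 5.6 in.
Transfer each piece to the centroidal x-axis using Ī + A·d² with d = y − 5.6:
  web: d = 0 in → contributes +64.393 in⁴
  top flange (beyond web): d = 5.2 in → contributes +66.108 in⁴
  bottom flange (beyond web): d = -5.2 in → contributes +66.108 in⁴
Total I = 196.61 in⁴.
For the y-axis: x̄ = 1.0707 in.
Repeating about the centroidal y-axis gives I_y = 12.76 in⁴.
Polar second moment: J = I_x + I_y = 209.37 in⁴.

J ≈ 209 in⁴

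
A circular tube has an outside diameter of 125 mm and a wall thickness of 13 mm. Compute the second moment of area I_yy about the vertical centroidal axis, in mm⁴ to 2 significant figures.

I_yy ≈ 7.3 × 10⁶ mm⁴

Treat the section as a set of non-overlapping primitives; coordinates are from the bounding-box lower-left.
Outer circle: ⌀125, A = 12 272 mm², x = 62.5 mm, Ī = 11 984 225 mm⁴.
Bore (subtracted): ⌀99, A = 7 698 mm², x = 62.5 mm, Ī = 4 715 315 mm⁴.
By symmetry the centroid is at mid-width, x̄ = 62.5 mm.
All pieces are centred on the vertical centroidal axis, so I = ΣĪ (holes subtracted) = 7 268 910 mm⁴.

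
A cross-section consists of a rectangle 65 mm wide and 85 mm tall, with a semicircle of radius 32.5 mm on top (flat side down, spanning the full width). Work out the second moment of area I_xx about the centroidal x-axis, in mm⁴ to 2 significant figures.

I_xx ≈ 7.5 × 10⁶ mm⁴

Decompose the section into non-overlapping parts with the origin at the bottom-left of its bounding rectangle.
Rectangular body: 65 × 85, A = 5 525 mm², y = 42.5 mm, Ī = 3 326 510 mm⁴.
Semicircular cap: semicircle r = 32.5, A = 1 659 mm², y = 98.79 mm, Ī = 122 452 mm⁴.
Centroid: ȳ = ΣA·y / ΣA = 55.5 mm.
Transfer each piece to the centroidal x-axis using Ī + A·d² with d = y − 55.5:
  rectangular body: d = -13 mm → contributes +4 260 344 mm⁴
  semicircular cap: d = 43.29 mm → contributes +3 232 129 mm⁴
Total I = 7 492 474 mm⁴.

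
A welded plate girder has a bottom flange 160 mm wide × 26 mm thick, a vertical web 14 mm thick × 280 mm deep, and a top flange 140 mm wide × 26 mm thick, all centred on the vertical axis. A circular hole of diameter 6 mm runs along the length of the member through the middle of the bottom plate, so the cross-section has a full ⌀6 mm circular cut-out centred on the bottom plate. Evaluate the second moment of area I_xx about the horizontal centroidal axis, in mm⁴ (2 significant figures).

Break the section into simple shapes (no overlaps), measuring from the bottom-left corner of the bounding box.
Bottom plate: 160 × 26, A = 4 160 mm², y = 13 mm, Ī = 234 347 mm⁴.
Web plate: 14 × 280, A = 3 920 mm², y = 166 mm, Ī = 25 610 667 mm⁴.
Top plate: 140 × 26, A = 3 640 mm², y = 319 mm, Ī = 205 053 mm⁴.
Hole (subtracted): ⌀6, A = 28.27 mm², y = 13 mm, Ī = 63.62 mm⁴.
Centroid: ȳ = ΣA·y / ΣA = 159.6 mm.
Transfer each piece to the horizontal centroidal axis using Ī + A·d² with d = y − 159.6:
  bottom plate: d = -146.6 mm → contributes +89 596 784 mm⁴
  web plate: d = 6.435 mm → contributes +25 772 981 mm⁴
  top plate: d = 159.4 mm → contributes +92 731 882 mm⁴
  hole: d = -146.6 mm → contributes −607 435 mm⁴
Total I = 207 494 213 mm⁴.

I_xx ≈ 2.1 × 10⁸ mm⁴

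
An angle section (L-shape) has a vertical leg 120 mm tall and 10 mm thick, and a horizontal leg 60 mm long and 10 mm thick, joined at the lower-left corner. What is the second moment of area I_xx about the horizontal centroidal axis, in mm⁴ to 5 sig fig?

Treat the section as a set of non-overlapping primitives; coordinates are from the bounding-box lower-left.
Vertical leg: 10 × 120, A = 1 200 mm², y = 60 mm, Ī = 1 440 000 mm⁴.
Horizontal leg (remainder): 50 × 10, A = 500 mm², y = 5 mm, Ī = 4166.667 mm⁴.
Centroid: ȳ = ΣA·y / ΣA = 43.82353 mm.
Transfer each piece to the horizontal centroidal axis using Ī + A·d² with d = y − 43.82353:
  vertical leg: d = 16.17647 mm → contributes +1 754 014 mm⁴
  horizontal leg (remainder): d = -38.82353 mm → contributes +757799.9 mm⁴
Total I = 2 511 814 mm⁴.

I_xx ≈ 2.5118 × 10⁶ mm⁴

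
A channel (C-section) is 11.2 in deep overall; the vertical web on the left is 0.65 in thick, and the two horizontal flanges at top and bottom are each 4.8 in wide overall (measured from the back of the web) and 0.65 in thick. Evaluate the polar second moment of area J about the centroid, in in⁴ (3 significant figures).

Decompose the section into non-overlapping parts with the origin at the bottom-left of its bounding rectangle.
Web: 0.65 × 11.2, A = 7.28 in², y = 5.6 in, Ī = 76.1 in⁴.
Top flange (beyond web): 4.15 × 0.65, A = 2.6975 in², y = 10.875 in, Ī = 0.094974 in⁴.
Bottom flange (beyond web): 4.15 × 0.65, A = 2.6975 in², y = 0.325 in, Ī = 0.094974 in⁴.
By symmetry the centroid is at mid-height, ȳ = 5.6 in.
Transfer each piece to the centroidal x-axis using Ī + A·d² with d = y − 5.6:
  web: d = 0 in → contributes +76.1 in⁴
  top flange (beyond web): d = 5.275 in → contributes +75.155 in⁴
  bottom flange (beyond web): d = -5.275 in → contributes +75.155 in⁴
Total I = 226.41 in⁴.
For the y-axis: x̄ = 1.3465 in.
Repeating about the centroidal y-axis gives I_y = 25.848 in⁴.
Polar second moment: J = I_x + I_y = 252.26 in⁴.

J ≈ 252 in⁴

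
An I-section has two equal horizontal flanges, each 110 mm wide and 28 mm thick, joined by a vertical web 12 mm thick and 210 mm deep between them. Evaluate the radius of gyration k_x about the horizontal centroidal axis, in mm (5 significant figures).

k_x ≈ 105.66 mm

Decompose the section into non-overlapping parts with the origin at the bottom-left of its bounding rectangle.
Bottom flange: 110 × 28, A = 3 080 mm², y = 14 mm, Ī = 201226.7 mm⁴.
Web: 12 × 210, A = 2 520 mm², y = 133 mm, Ī = 9 261 000 mm⁴.
Top flange: 110 × 28, A = 3 080 mm², y = 252 mm, Ī = 201226.7 mm⁴.
By symmetry the centroid is at mid-height, ȳ = 133 mm.
Transfer each piece to the horizontal centroidal axis using Ī + A·d² with d = y − 133:
  bottom flange: d = -119 mm → contributes +43 817 107 mm⁴
  web: d = 0 mm → contributes +9 261 000 mm⁴
  top flange: d = 119 mm → contributes +43 817 107 mm⁴
Total I = 96 895 213 mm⁴.
Radius of gyration: k = √(I/A) = √(96 895 213 / 8 680) = 105.6553 mm.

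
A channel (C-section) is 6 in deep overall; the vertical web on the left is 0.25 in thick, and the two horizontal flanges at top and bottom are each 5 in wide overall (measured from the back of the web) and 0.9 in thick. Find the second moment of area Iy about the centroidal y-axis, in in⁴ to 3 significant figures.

Iy ≈ 24.1 in⁴

Break the section into simple shapes (no overlaps), measuring from the bottom-left corner of the bounding box.
Web: 0.25 × 6, A = 1.5 in², x = 0.125 in, Ī = 0.0078125 in⁴.
Top flange (beyond web): 4.75 × 0.9, A = 4.275 in², x = 2.625 in, Ī = 8.0379 in⁴.
Bottom flange (beyond web): 4.75 × 0.9, A = 4.275 in², x = 2.625 in, Ī = 8.0379 in⁴.
Centroid: x̄ = ΣA·x / ΣA = 2.2519 in.
Transfer each piece to the centroidal y-axis using Ī + A·d² with d = x − 2.2519:
  web: d = -2.1269 in → contributes +6.7931 in⁴
  top flange (beyond web): d = 0.37313 in → contributes +8.6331 in⁴
  bottom flange (beyond web): d = 0.37313 in → contributes +8.6331 in⁴
Total I = 24.059 in⁴.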